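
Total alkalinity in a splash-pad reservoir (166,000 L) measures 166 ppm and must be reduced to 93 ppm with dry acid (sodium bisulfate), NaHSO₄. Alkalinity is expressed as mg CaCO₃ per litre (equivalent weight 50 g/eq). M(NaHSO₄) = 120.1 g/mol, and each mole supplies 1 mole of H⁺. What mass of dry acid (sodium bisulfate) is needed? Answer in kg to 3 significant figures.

29.1 kg

Alkalinity to neutralize: (166 − 93) = 73 mg/L as CaCO₃ × 166,000 L = 12,120 g as CaCO₃.
Equivalents of H⁺ required: 12,120 ÷ 50 g/eq = 242.4 eq = 242.4 mol NaHSO₄.
Mass of NaHSO₄: 242.4 × 120.1 = 29,110 g.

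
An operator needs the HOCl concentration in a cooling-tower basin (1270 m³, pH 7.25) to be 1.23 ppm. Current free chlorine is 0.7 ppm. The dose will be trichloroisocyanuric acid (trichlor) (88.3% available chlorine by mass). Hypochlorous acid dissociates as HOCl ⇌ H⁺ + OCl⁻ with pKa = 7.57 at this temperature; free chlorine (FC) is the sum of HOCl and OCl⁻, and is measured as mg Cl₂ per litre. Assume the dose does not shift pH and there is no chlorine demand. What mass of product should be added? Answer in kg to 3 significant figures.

1.61 kg

Volume: 1270 m³ = 1,270,000 L.
[OCl⁻]/[HOCl] = 10^(pH − pKa) = 10^(7.25 − 7.57) = 0.4786; fraction as HOCl = 1/(1 + 0.4786) = 0.6763.
Free chlorine required for 1.23 ppm HOCl: 1.23 / 0.6763 = 1.819 ppm.
FC to add: 1.819 − 0.7 = 1.119 mg/L as Cl₂.
Cl₂ equivalent: 1.119 mg/L × 1,270,000 L = 1421 g.
Product at 88.3% available Cl: 1421 / 0.883 = 1609 g.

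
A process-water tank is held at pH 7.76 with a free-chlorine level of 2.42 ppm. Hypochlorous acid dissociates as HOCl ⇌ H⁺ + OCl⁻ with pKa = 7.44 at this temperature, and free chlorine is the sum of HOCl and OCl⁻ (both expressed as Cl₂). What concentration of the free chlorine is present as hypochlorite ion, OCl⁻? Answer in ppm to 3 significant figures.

1.64 ppm

[OCl⁻]/[HOCl] = 10^(pH − pKa) = 10^(7.76 − 7.44) = 10^0.32 = 2.089.
Fraction as HOCl = 1 / (1 + 2.089) = 0.3237.
OCl⁻ = (1 − 0.3237) × 2.42 ppm = 1.637 ppm.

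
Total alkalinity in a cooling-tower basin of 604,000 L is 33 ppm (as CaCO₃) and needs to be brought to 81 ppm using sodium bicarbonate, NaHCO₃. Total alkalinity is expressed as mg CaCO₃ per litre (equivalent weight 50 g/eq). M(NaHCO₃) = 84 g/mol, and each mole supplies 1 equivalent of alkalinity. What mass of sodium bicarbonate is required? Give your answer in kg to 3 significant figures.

48.7 kg

Alkalinity to add: (81 − 33) = 48 mg/L as CaCO₃ × 604,000 L = 28,990 g as CaCO₃.
Equivalents: 28,990 g ÷ 50 g/eq = 579.8 eq.
NaHCO₃ supplies 1 eq per mole → 579.8 mol.
Mass: 579.8 mol × 84 g/mol = 48,710 g.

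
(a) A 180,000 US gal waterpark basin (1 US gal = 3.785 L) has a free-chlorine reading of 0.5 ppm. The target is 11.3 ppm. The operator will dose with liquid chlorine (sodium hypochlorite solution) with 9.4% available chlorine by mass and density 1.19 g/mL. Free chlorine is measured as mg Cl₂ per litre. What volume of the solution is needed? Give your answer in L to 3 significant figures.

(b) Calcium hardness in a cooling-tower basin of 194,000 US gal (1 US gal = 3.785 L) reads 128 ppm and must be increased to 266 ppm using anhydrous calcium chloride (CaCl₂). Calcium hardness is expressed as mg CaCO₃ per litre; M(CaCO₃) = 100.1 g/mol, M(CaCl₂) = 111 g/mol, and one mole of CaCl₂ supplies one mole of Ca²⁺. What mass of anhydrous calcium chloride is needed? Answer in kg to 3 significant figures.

(a) Volume: 180,000 US gal × 3.785 L/gal = 681,300 L.
(a) Chlorine deficit: 11.3 − 0.5 = 10.8 ppm = 10.8 mg/L as Cl₂.
(a) Cl₂ equivalent needed: 10.8 mg/L × 681,300 L = 7,358,000 mg = 7358 g.
(a) Product at 9.4% available chlorine: 7358 / 0.094 = 78,280 g.
(a) Volume at density 1.19 g/mL: 78,280 g ÷ 1.19 g/mL = 65,780 mL.

(b) Volume: 194,000 US gal × 3.785 L/gal = 734,290 L.
(b) Hardness to add: (266 − 128) = 138 mg/L as CaCO₃ × 734,290 L = 101,300 g as CaCO₃.
(b) Moles of Ca²⁺ (1 mol Ca²⁺ ≡ 1 mol CaCO₃): 101,300 / 100.1 g/mol = 1012 mol.
(b) Mass of CaCl₂: 1012 × 111 = 112,400 g.

(a) 65.8 L; (b) 112 kg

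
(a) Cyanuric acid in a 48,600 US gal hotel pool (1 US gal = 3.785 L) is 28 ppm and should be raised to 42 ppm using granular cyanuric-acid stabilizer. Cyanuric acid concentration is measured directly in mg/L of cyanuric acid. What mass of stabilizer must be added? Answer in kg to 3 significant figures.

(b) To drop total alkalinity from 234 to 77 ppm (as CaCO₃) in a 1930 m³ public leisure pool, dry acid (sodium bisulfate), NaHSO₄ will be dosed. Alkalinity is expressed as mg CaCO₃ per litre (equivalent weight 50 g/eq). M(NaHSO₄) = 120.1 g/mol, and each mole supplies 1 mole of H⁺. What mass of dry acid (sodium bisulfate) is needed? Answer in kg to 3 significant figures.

(a) Volume: 48,600 US gal × 3.785 L/gal = 183,951 L.
(a) CYA to add: (42 − 28) = 14 mg/L × 183,951 L = 2575 g cyanuric acid.

(b) Volume: 1930 m³ = 1,930,000 L.
(b) Alkalinity to neutralize: (234 − 77) = 157 mg/L as CaCO₃ × 1,930,000 L = 303,000 g as CaCO₃.
(b) Equivalents of H⁺ required: 303,000 ÷ 50 g/eq = 6060 eq = 6060 mol NaHSO₄.
(b) Mass of NaHSO₄: 6060 × 120.1 = 727,800 g.

(a) 2.58 kg; (b) 728 kg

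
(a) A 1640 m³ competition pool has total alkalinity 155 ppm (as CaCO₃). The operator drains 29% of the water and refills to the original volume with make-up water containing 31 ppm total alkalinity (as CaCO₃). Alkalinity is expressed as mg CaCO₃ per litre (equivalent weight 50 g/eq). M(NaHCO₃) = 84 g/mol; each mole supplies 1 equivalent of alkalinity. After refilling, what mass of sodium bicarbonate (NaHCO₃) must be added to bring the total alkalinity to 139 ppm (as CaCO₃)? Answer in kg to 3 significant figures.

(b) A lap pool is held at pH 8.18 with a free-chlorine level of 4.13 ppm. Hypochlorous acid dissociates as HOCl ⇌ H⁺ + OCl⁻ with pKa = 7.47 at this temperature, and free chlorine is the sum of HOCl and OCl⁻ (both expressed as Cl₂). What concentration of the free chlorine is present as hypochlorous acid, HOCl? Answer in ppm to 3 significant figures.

(a) 55.0 kg; (b) 0.674 ppm

(a) Volume: 1640 m³ = 1,640,000 L.
(a) After draining 29% and refilling: 155 × 0.71 + 31 × 0.29 = 119.04 ppm.
(a) Deficit to target: 139 − 119.04 = 19.96 mg/L.
(a) As CaCO₃: 19.96 mg/L × 1,640,000 L = 32,730 g; ÷ 50 g/eq ÷ 1 = 654.7 mol NaHCO₃.
(a) Mass: 654.7 × 84 = 54,990 g.

(b) [OCl⁻]/[HOCl] = 10^(pH − pKa) = 10^(8.18 − 7.47) = 10^0.71 = 5.129.
(b) Fraction as HOCl = 1 / (1 + 5.129) = 0.1632.
(b) HOCl = 0.1632 × 4.13 ppm = 0.6739 ppm.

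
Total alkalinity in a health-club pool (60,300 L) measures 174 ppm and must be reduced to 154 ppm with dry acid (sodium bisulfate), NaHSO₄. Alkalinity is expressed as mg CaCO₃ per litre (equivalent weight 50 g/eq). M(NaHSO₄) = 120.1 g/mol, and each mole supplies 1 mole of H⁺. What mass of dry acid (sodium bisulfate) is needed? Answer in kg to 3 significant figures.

Alkalinity to neutralize: (174 − 154) = 20 mg/L as CaCO₃ × 60,300 L = 1206 g as CaCO₃.
Equivalents of H⁺ required: 1206 ÷ 50 g/eq = 24.12 eq = 24.12 mol NaHSO₄.
Mass of NaHSO₄: 24.12 × 120.1 = 2897 g.

2.90 kg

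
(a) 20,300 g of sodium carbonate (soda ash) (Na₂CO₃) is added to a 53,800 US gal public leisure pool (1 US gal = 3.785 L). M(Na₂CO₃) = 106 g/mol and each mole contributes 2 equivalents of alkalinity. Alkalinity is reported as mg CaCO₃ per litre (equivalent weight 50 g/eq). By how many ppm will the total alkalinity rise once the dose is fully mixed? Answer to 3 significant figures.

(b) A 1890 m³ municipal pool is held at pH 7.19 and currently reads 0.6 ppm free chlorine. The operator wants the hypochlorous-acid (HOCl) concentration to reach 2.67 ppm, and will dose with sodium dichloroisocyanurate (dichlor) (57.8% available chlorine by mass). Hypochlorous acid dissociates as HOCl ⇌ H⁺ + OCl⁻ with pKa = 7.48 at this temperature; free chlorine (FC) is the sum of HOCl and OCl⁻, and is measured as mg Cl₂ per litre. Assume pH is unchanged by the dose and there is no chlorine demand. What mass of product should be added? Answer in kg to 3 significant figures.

(a) 94.0 ppm; (b) 11.2 kg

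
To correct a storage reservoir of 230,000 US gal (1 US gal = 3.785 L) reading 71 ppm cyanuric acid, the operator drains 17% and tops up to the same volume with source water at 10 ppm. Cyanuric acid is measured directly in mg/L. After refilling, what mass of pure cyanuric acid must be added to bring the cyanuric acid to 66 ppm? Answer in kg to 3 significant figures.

Volume: 230,000 US gal × 3.785 L/gal = 870,550 L.
After draining 17% and refilling: 71 × 0.83 + 10 × 0.17 = 60.63 ppm.
Deficit to target: 66 − 60.63 = 5.37 mg/L.
Mass: 5.37 mg/L × 870,550 L = 4675 g cyanuric acid.

4.67 kg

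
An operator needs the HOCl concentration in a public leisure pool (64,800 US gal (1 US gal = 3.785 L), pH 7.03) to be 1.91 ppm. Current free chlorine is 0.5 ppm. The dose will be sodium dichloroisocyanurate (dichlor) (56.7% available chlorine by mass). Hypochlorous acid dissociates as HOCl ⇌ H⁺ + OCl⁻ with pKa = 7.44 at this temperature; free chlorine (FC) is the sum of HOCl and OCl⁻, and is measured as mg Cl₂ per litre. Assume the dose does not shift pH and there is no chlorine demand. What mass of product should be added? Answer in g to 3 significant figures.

931 g

Volume: 64,800 US gal × 3.785 L/gal = 245,268 L.
[OCl⁻]/[HOCl] = 10^(pH − pKa) = 10^(7.03 − 7.44) = 0.389; fraction as HOCl = 1/(1 + 0.389) = 0.7199.
Free chlorine required for 1.91 ppm HOCl: 1.91 / 0.7199 = 2.653 ppm.
FC to add: 2.653 − 0.5 = 2.153 mg/L as Cl₂.
Cl₂ equivalent: 2.153 mg/L × 245,268 L = 528.1 g.
Product at 56.7% available Cl: 528.1 / 0.567 = 931.4 g.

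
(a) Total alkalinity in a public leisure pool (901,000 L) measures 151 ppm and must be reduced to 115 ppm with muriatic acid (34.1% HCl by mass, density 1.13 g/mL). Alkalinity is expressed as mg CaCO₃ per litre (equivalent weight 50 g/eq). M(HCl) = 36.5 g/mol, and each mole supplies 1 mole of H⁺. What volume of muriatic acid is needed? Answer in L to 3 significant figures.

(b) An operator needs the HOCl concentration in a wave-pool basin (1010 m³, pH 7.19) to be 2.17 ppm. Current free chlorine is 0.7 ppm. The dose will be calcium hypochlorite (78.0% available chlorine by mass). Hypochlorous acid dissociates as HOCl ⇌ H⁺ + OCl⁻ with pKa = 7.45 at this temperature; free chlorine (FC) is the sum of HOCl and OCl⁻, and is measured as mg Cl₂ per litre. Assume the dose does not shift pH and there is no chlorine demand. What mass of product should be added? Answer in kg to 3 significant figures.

(a) 61.4 L; (b) 3.45 kg

(a) Alkalinity to neutralize: (151 − 115) = 36 mg/L as CaCO₃ × 901,000 L = 32,440 g as CaCO₃.
(a) Equivalents of H⁺ required: 32,440 ÷ 50 g/eq = 648.7 eq = 648.7 mol HCl.
(a) Mass of HCl: 648.7 × 36.5 = 23,680 g.
(a) Mass of 34.1% solution: 23,680 / 0.341 = 69,440 g.
(a) Volume: 69,440 g ÷ 1.13 g/mL = 61,450 mL.

(b) Volume: 1010 m³ = 1,010,000 L.
(b) [OCl⁻]/[HOCl] = 10^(pH − pKa) = 10^(7.19 − 7.45) = 0.5495; fraction as HOCl = 1/(1 + 0.5495) = 0.6454.
(b) Free chlorine required for 2.17 ppm HOCl: 2.17 / 0.6454 = 3.363 ppm.
(b) FC to add: 3.363 − 0.7 = 2.663 mg/L as Cl₂.
(b) Cl₂ equivalent: 2.663 mg/L × 1,010,000 L = 2689 g.
(b) Product at 78.0% available Cl: 2689 / 0.78 = 3448 g.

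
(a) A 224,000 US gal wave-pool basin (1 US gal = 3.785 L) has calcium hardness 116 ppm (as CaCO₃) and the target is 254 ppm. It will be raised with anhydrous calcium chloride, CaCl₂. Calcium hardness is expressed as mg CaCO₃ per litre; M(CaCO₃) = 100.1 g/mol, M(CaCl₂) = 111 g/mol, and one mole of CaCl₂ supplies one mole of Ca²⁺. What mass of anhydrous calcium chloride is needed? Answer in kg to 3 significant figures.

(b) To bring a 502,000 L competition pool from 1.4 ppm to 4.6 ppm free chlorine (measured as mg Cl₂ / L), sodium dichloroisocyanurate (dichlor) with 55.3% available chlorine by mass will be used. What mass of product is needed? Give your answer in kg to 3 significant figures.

(a) Volume: 224,000 US gal × 3.785 L/gal = 847,840 L.
(a) Hardness to add: (254 − 116) = 138 mg/L as CaCO₃ × 847,840 L = 117,000 g as CaCO₃.
(a) Moles of Ca²⁺ (1 mol Ca²⁺ ≡ 1 mol CaCO₃): 117,000 / 100.1 g/mol = 1169 mol.
(a) Mass of CaCl₂: 1169 × 111 = 129,700 g.

(b) Chlorine deficit: 4.6 − 1.4 = 3.2 ppm = 3.2 mg/L as Cl₂.
(b) Cl₂ equivalent needed: 3.2 mg/L × 502,000 L = 1,606,000 mg = 1606 g.
(b) Product at 55.3% available chlorine: 1606 / 0.553 = 2905 g.

(a) 130 kg; (b) 2.90 kg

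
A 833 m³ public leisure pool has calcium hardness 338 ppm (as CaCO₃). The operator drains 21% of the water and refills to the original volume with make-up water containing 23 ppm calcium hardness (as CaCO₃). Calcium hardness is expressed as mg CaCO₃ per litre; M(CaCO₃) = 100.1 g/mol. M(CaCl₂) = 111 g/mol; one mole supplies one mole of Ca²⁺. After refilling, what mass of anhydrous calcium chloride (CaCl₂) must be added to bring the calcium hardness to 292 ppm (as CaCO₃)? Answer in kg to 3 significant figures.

18.6 kg

Volume: 833 m³ = 833,000 L.
After draining 21% and refilling: 338 × 0.79 + 23 × 0.21 = 271.85 ppm.
Deficit to target: 292 − 271.85 = 20.15 mg/L.
As CaCO₃: 20.15 mg/L × 833,000 L = 16,780 g; ÷ 100.1 = 167.7 mol Ca²⁺.
Mass: 167.7 × 111 = 18,610 g.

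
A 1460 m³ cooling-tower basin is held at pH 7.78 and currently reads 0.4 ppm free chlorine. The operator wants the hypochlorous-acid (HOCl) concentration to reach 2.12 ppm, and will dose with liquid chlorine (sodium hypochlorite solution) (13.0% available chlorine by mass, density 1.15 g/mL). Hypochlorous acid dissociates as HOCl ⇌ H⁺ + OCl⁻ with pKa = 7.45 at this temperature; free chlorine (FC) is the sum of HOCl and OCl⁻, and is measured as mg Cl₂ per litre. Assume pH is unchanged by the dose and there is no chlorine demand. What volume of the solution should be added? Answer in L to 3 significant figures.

Volume: 1460 m³ = 1,460,000 L.
[OCl⁻]/[HOCl] = 10^(pH − pKa) = 10^(7.78 − 7.45) = 2.138; fraction as HOCl = 1/(1 + 2.138) = 0.3187.
Free chlorine required for 2.12 ppm HOCl: 2.12 / 0.3187 = 6.652 ppm.
FC to add: 6.652 − 0.4 = 6.252 mg/L as Cl₂.
Cl₂ equivalent: 6.252 mg/L × 1,460,000 L = 9129 g.
Product at 13.0% available Cl: 9129 / 0.13 = 70,220 g.
Volume: 70,220 g ÷ 1.15 g/mL = 61,060 mL.

61.1 L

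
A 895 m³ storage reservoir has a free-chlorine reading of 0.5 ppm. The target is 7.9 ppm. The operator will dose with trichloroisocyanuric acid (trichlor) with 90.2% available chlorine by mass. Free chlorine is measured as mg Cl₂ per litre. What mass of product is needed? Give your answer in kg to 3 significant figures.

7.34 kg

Volume: 895 m³ = 895,000 L.
Chlorine deficit: 7.9 − 0.5 = 7.4 ppm = 7.4 mg/L as Cl₂.
Cl₂ equivalent needed: 7.4 mg/L × 895,000 L = 6,623,000 mg = 6623 g.
Product at 90.2% available chlorine: 6623 / 0.902 = 7343 g.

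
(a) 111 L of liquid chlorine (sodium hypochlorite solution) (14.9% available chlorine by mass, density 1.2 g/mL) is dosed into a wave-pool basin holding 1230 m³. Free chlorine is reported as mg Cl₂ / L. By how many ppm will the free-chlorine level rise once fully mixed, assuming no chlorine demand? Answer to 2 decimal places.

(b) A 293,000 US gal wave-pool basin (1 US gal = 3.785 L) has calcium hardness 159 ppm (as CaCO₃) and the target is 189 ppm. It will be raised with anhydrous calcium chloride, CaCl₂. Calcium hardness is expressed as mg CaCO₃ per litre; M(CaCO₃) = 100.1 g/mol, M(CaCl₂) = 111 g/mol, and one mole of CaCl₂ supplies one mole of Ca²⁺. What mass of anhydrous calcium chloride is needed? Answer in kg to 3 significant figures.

(a) 16.14 ppm; (b) 36.9 kg

(a) Volume: 1230 m³ = 1,230,000 L.
(a) Mass of solution: 111 L × 1000 mL/L × 1.2 g/mL = 133,200 g.
(a) Available chlorine delivered: 133,200 g × 0.149 = 19,850 g as Cl₂.
(a) Concentration rise: 19,850 g / 1,230,000 L = 16.14 mg/L = 16.14 ppm.

(b) Volume: 293,000 US gal × 3.785 L/gal = 1,109,005 L.
(b) Hardness to add: (189 − 159) = 30 mg/L as CaCO₃ × 1,109,005 L = 33,270 g as CaCO₃.
(b) Moles of Ca²⁺ (1 mol Ca²⁺ ≡ 1 mol CaCO₃): 33,270 / 100.1 g/mol = 332.4 mol.
(b) Mass of CaCl₂: 332.4 × 111 = 36,890 g.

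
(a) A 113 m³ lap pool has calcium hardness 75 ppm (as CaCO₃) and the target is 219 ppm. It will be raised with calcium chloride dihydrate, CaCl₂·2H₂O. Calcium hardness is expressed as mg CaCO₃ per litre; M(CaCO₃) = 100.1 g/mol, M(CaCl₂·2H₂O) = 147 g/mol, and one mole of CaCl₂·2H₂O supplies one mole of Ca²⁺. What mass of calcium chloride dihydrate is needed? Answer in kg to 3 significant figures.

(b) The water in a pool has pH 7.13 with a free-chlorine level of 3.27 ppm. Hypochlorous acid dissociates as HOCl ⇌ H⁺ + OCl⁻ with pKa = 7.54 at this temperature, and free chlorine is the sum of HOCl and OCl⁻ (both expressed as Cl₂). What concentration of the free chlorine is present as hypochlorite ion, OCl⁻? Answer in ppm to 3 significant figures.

(a) Volume: 113 m³ = 113,000 L.
(a) Hardness to add: (219 − 75) = 144 mg/L as CaCO₃ × 113,000 L = 16,270 g as CaCO₃.
(a) Moles of Ca²⁺ (1 mol Ca²⁺ ≡ 1 mol CaCO₃): 16,270 / 100.1 g/mol = 162.6 mol.
(a) Mass of CaCl₂·2H₂O: 162.6 × 147 = 23,900 g.

(b) [OCl⁻]/[HOCl] = 10^(pH − pKa) = 10^(7.13 − 7.54) = 10^-0.41 = 0.389.
(b) Fraction as HOCl = 1 / (1 + 0.389) = 0.7199.
(b) OCl⁻ = (1 − 0.7199) × 3.27 ppm = 0.9159 ppm.

(a) 23.9 kg; (b) 0.916 ppm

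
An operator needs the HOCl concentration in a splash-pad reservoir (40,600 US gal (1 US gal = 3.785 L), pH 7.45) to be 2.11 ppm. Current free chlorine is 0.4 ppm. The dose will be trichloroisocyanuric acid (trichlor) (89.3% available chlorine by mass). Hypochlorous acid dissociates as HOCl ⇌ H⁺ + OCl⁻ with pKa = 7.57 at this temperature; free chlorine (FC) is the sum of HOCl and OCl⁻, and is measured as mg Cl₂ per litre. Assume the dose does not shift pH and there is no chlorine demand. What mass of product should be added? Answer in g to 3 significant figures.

570 g

Volume: 40,600 US gal × 3.785 L/gal = 153,671 L.
[OCl⁻]/[HOCl] = 10^(pH − pKa) = 10^(7.45 − 7.57) = 0.7586; fraction as HOCl = 1/(1 + 0.7586) = 0.5686.
Free chlorine required for 2.11 ppm HOCl: 2.11 / 0.5686 = 3.711 ppm.
FC to add: 3.711 − 0.4 = 3.311 mg/L as Cl₂.
Cl₂ equivalent: 3.311 mg/L × 153,671 L = 508.7 g.
Product at 89.3% available Cl: 508.7 / 0.893 = 569.7 g.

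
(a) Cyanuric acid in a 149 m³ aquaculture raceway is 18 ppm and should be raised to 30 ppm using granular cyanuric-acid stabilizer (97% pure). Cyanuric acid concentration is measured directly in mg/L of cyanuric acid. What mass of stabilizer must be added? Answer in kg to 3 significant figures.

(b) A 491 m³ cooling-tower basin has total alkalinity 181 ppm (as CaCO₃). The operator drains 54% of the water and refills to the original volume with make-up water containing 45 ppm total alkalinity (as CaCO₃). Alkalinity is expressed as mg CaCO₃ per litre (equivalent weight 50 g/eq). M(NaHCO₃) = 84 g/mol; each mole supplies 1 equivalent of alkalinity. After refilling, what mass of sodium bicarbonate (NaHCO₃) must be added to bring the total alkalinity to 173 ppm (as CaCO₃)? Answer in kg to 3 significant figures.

(a) Volume: 149 m³ = 149,000 L.
(a) CYA to add: (30 − 18) = 12 mg/L × 149,000 L = 1788 g cyanuric acid.
(a) At 97% purity: 1788 / 0.97 = 1843 g product.

(b) Volume: 491 m³ = 491,000 L.
(b) After draining 54% and refilling: 181 × 0.46 + 45 × 0.54 = 107.56 ppm.
(b) Deficit to target: 173 − 107.56 = 65.44 mg/L.
(b) As CaCO₃: 65.44 mg/L × 491,000 L = 32,130 g; ÷ 50 g/eq ÷ 1 = 642.6 mol NaHCO₃.
(b) Mass: 642.6 × 84 = 53,980 g.

(a) 1.84 kg; (b) 54.0 kg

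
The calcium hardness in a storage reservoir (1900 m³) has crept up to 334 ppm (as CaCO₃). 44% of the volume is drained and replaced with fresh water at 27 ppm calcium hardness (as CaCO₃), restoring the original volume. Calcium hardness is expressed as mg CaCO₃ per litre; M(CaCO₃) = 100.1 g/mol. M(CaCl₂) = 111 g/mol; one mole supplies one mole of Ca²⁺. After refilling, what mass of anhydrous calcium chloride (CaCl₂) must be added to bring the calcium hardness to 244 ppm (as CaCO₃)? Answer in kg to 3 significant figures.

Volume: 1900 m³ = 1,900,000 L.
After draining 44% and refilling: 334 × 0.56 + 27 × 0.44 = 198.92 ppm.
Deficit to target: 244 − 198.92 = 45.08 mg/L.
As CaCO₃: 45.08 mg/L × 1,900,000 L = 85,650 g; ÷ 100.1 = 855.7 mol Ca²⁺.
Mass: 855.7 × 111 = 94,980 g.

95.0 kg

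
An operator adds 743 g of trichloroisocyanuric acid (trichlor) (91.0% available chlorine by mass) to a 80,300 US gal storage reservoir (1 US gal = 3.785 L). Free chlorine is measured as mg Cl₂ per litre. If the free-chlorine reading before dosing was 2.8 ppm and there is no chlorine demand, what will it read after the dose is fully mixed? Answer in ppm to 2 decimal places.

5.02 ppm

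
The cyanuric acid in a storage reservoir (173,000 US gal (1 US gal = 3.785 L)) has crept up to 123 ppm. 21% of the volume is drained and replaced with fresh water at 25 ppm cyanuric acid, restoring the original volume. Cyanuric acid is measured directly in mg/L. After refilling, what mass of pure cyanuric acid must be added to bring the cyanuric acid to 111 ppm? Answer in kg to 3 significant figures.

5.62 kg

Volume: 173,000 US gal × 3.785 L/gal = 654,805 L.
After draining 21% and refilling: 123 × 0.79 + 25 × 0.21 = 102.42 ppm.
Deficit to target: 111 − 102.42 = 8.58 mg/L.
Mass: 8.58 mg/L × 654,805 L = 5618 g cyanuric acid.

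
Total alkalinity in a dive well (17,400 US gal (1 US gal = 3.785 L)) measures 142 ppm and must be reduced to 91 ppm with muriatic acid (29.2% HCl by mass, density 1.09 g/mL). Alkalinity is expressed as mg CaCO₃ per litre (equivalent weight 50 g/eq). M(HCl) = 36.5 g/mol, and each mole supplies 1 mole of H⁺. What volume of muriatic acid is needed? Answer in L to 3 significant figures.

7.70 L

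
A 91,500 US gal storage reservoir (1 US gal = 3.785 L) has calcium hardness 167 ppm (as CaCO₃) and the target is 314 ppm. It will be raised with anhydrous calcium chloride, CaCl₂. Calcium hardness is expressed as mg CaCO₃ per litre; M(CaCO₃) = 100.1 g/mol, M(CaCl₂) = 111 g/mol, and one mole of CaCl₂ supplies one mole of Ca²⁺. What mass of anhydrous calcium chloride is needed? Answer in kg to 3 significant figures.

Volume: 91,500 US gal × 3.785 L/gal = 346,328 L.
Hardness to add: (314 − 167) = 147 mg/L as CaCO₃ × 346,328 L = 50,910 g as CaCO₃.
Moles of Ca²⁺ (1 mol Ca²⁺ ≡ 1 mol CaCO₃): 50,910 / 100.1 g/mol = 508.6 mol.
Mass of CaCl₂: 508.6 × 111 = 56,450 g.

56.5 kg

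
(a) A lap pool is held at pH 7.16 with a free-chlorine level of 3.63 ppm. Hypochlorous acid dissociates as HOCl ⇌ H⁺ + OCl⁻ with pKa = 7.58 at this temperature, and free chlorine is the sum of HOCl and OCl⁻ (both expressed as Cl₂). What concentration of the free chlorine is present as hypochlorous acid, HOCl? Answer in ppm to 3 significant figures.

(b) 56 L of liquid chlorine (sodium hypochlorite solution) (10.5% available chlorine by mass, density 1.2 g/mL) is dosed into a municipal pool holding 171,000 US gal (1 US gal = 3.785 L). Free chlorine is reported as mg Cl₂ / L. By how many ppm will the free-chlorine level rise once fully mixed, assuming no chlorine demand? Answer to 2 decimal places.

(a) [OCl⁻]/[HOCl] = 10^(pH − pKa) = 10^(7.16 − 7.58) = 10^-0.42 = 0.3802.
(a) Fraction as HOCl = 1 / (1 + 0.3802) = 0.7245.
(a) HOCl = 0.7245 × 3.63 ppm = 2.63 ppm.

(b) Volume: 171,000 US gal × 3.785 L/gal = 647,235 L.
(b) Mass of solution: 56 L × 1000 mL/L × 1.2 g/mL = 67,200 g.
(b) Available chlorine delivered: 67,200 g × 0.105 = 7056 g as Cl₂.
(b) Concentration rise: 7056 g / 647,235 L = 10.9 mg/L = 10.90 ppm.

(a) 2.63 ppm; (b) 10.90 ppm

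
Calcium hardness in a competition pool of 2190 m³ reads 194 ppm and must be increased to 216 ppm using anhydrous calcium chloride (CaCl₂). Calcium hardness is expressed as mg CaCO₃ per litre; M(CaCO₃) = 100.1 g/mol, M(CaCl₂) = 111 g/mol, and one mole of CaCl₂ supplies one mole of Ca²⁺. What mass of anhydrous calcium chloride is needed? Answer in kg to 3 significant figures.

53.4 kg

Volume: 2190 m³ = 2,190,000 L.
Hardness to add: (216 − 194) = 22 mg/L as CaCO₃ × 2,190,000 L = 48,180 g as CaCO₃.
Moles of Ca²⁺ (1 mol Ca²⁺ ≡ 1 mol CaCO₃): 48,180 / 100.1 g/mol = 481.3 mol.
Mass of CaCl₂: 481.3 × 111 = 53,430 g.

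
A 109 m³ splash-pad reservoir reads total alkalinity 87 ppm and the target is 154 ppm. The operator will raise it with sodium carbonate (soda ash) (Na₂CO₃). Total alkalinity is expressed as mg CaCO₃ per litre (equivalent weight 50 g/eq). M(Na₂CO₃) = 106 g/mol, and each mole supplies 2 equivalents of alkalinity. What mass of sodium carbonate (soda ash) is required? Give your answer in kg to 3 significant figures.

7.74 kg

Volume: 109 m³ = 109,000 L.
Alkalinity to add: (154 − 87) = 67 mg/L as CaCO₃ × 109,000 L = 7303 g as CaCO₃.
Equivalents: 7303 g ÷ 50 g/eq = 146.1 eq.
Each mole of Na₂CO₃ supplies 2 eq, so 146.1 / 2 = 73.03 mol.
Mass: 73.03 mol × 106 g/mol = 7741 g.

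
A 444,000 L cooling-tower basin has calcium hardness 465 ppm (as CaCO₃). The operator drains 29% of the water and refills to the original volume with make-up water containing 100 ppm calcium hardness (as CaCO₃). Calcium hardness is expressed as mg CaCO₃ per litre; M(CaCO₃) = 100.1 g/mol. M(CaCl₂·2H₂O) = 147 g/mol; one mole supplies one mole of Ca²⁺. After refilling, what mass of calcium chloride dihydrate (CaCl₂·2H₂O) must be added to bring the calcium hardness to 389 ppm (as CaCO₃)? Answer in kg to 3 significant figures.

After draining 29% and refilling: 465 × 0.71 + 100 × 0.29 = 359.15 ppm.
Deficit to target: 389 − 359.15 = 29.85 mg/L.
As CaCO₃: 29.85 mg/L × 444,000 L = 13,250 g; ÷ 100.1 = 132.4 mol Ca²⁺.
Mass: 132.4 × 147 = 19,460 g.

19.5 kg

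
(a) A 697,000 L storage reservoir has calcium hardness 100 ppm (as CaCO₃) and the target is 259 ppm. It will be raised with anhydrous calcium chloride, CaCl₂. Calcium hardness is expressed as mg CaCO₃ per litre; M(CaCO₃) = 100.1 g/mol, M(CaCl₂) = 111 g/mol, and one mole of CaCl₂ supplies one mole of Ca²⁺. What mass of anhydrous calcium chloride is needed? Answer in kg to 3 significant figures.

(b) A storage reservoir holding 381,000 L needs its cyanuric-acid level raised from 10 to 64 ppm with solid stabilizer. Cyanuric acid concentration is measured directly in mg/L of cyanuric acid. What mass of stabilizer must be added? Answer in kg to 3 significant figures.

(a) 123 kg; (b) 20.6 kg

(a) Hardness to add: (259 − 100) = 159 mg/L as CaCO₃ × 697,000 L = 110,800 g as CaCO₃.
(a) Moles of Ca²⁺ (1 mol Ca²⁺ ≡ 1 mol CaCO₃): 110,800 / 100.1 g/mol = 1107 mol.
(a) Mass of CaCl₂: 1107 × 111 = 122,900 g.

(b) CYA to add: (64 − 10) = 54 mg/L × 381,000 L = 20,570 g cyanuric acid.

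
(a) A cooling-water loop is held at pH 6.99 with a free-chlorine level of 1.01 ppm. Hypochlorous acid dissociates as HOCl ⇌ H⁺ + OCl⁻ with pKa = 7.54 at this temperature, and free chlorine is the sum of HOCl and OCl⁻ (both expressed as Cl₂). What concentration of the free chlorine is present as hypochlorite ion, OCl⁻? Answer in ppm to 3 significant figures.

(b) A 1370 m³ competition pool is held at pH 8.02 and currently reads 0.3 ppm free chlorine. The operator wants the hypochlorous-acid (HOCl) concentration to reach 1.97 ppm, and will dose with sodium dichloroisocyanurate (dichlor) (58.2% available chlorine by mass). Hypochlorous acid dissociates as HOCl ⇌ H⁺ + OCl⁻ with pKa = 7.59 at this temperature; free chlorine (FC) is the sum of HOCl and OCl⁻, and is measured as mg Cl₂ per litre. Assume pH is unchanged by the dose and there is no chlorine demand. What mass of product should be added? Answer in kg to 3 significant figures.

(a) 0.222 ppm; (b) 16.4 kg

(a) [OCl⁻]/[HOCl] = 10^(pH − pKa) = 10^(6.99 − 7.54) = 10^-0.55 = 0.2818.
(a) Fraction as HOCl = 1 / (1 + 0.2818) = 0.7801.
(a) OCl⁻ = (1 − 0.7801) × 1.01 ppm = 0.2221 ppm.

(b) Volume: 1370 m³ = 1,370,000 L.
(b) [OCl⁻]/[HOCl] = 10^(pH − pKa) = 10^(8.02 − 7.59) = 2.692; fraction as HOCl = 1/(1 + 2.692) = 0.2709.
(b) Free chlorine required for 1.97 ppm HOCl: 1.97 / 0.2709 = 7.272 ppm.
(b) FC to add: 7.272 − 0.3 = 6.972 mg/L as Cl₂.
(b) Cl₂ equivalent: 6.972 mg/L × 1,370,000 L = 9552 g.
(b) Product at 58.2% available Cl: 9552 / 0.582 = 16,410 g.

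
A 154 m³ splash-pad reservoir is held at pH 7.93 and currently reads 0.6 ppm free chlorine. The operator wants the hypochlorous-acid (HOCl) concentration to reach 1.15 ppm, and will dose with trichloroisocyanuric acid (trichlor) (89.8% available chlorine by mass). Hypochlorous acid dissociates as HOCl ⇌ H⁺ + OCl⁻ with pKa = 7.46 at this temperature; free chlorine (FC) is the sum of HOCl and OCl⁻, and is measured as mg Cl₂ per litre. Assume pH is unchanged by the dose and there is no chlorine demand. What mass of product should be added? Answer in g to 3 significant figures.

Volume: 154 m³ = 154,000 L.
[OCl⁻]/[HOCl] = 10^(pH − pKa) = 10^(7.93 − 7.46) = 2.951; fraction as HOCl = 1/(1 + 2.951) = 0.2531.
Free chlorine required for 1.15 ppm HOCl: 1.15 / 0.2531 = 4.544 ppm.
FC to add: 4.544 − 0.6 = 3.944 mg/L as Cl₂.
Cl₂ equivalent: 3.944 mg/L × 154,000 L = 607.4 g.
Product at 89.8% available Cl: 607.4 / 0.898 = 676.3 g.

676 g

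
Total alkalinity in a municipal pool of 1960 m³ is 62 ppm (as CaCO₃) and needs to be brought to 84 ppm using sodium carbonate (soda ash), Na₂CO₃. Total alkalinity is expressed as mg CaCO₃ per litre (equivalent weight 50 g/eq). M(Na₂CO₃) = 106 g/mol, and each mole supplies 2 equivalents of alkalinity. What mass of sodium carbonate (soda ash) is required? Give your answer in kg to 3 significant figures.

45.7 kg

Volume: 1960 m³ = 1,960,000 L.
Alkalinity to add: (84 − 62) = 22 mg/L as CaCO₃ × 1,960,000 L = 43,120 g as CaCO₃.
Equivalents: 43,120 g ÷ 50 g/eq = 862.4 eq.
Each mole of Na₂CO₃ supplies 2 eq, so 862.4 / 2 = 431.2 mol.
Mass: 431.2 mol × 106 g/mol = 45,710 g.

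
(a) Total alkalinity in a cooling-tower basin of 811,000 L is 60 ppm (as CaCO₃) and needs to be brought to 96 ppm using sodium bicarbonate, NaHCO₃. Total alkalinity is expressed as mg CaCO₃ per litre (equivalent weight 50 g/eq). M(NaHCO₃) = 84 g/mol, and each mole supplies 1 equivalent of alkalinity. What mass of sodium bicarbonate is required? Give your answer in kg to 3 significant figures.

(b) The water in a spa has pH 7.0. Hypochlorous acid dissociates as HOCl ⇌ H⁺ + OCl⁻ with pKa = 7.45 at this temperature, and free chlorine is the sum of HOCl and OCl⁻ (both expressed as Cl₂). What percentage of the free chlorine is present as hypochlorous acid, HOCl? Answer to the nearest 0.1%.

(a) Alkalinity to add: (96 − 60) = 36 mg/L as CaCO₃ × 811,000 L = 29,200 g as CaCO₃.
(a) Equivalents: 29,200 g ÷ 50 g/eq = 583.9 eq.
(a) NaHCO₃ supplies 1 eq per mole → 583.9 mol.
(a) Mass: 583.9 mol × 84 g/mol = 49,050 g.

(b) [OCl⁻]/[HOCl] = 10^(pH − pKa) = 10^(7.0 − 7.45) = 10^-0.45 = 0.3548.
(b) Fraction as HOCl = 1 / (1 + 0.3548) = 0.7381.

(a) 49.0 kg; (b) 73.8%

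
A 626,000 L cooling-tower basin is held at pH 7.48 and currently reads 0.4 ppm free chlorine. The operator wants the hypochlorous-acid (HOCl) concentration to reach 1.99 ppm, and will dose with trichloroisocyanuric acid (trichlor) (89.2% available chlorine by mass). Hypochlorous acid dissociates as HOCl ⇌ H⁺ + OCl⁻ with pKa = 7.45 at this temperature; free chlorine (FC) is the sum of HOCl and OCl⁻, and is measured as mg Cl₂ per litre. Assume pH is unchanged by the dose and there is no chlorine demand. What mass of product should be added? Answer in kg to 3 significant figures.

2.61 kg

[OCl⁻]/[HOCl] = 10^(pH − pKa) = 10^(7.48 − 7.45) = 1.072; fraction as HOCl = 1/(1 + 1.072) = 0.4827.
Free chlorine required for 1.99 ppm HOCl: 1.99 / 0.4827 = 4.122 ppm.
FC to add: 4.122 − 0.4 = 3.722 mg/L as Cl₂.
Cl₂ equivalent: 3.722 mg/L × 626,000 L = 2330 g.
Product at 89.2% available Cl: 2330 / 0.892 = 2612 g.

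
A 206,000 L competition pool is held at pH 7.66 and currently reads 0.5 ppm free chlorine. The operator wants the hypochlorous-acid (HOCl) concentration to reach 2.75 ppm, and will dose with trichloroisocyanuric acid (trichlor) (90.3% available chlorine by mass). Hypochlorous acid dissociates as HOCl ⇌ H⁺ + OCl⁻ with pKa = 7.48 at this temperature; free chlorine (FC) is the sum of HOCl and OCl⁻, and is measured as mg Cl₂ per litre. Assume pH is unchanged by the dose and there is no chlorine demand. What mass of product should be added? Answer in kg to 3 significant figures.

[OCl⁻]/[HOCl] = 10^(pH − pKa) = 10^(7.66 − 7.48) = 1.514; fraction as HOCl = 1/(1 + 1.514) = 0.3978.
Free chlorine required for 2.75 ppm HOCl: 2.75 / 0.3978 = 6.912 ppm.
FC to add: 6.912 − 0.5 = 6.412 mg/L as Cl₂.
Cl₂ equivalent: 6.412 mg/L × 206,000 L = 1321 g.
Product at 90.3% available Cl: 1321 / 0.903 = 1463 g.

1.46 kg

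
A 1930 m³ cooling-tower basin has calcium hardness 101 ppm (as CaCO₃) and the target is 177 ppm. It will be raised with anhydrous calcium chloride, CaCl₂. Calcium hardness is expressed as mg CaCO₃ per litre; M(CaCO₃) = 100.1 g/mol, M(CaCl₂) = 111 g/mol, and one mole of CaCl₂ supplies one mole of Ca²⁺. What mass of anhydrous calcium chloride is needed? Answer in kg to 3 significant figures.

Volume: 1930 m³ = 1,930,000 L.
Hardness to add: (177 − 101) = 76 mg/L as CaCO₃ × 1,930,000 L = 146,700 g as CaCO₃.
Moles of Ca²⁺ (1 mol Ca²⁺ ≡ 1 mol CaCO₃): 146,700 / 100.1 g/mol = 1465 mol.
Mass of CaCl₂: 1465 × 111 = 162,700 g.

163 kg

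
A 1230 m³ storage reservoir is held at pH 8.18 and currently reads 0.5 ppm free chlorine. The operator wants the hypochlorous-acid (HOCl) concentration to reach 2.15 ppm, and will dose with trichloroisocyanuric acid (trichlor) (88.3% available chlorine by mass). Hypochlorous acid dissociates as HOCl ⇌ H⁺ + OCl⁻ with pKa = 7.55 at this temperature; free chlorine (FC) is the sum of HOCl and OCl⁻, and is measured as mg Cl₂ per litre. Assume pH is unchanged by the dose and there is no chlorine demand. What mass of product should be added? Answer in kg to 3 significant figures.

15.1 kg

Volume: 1230 m³ = 1,230,000 L.
[OCl⁻]/[HOCl] = 10^(pH − pKa) = 10^(8.18 − 7.55) = 4.266; fraction as HOCl = 1/(1 + 4.266) = 0.1899.
Free chlorine required for 2.15 ppm HOCl: 2.15 / 0.1899 = 11.32 ppm.
FC to add: 11.32 − 0.5 = 10.82 mg/L as Cl₂.
Cl₂ equivalent: 10.82 mg/L × 1,230,000 L = 13,310 g.
Product at 88.3% available Cl: 13,310 / 0.883 = 15,070 g.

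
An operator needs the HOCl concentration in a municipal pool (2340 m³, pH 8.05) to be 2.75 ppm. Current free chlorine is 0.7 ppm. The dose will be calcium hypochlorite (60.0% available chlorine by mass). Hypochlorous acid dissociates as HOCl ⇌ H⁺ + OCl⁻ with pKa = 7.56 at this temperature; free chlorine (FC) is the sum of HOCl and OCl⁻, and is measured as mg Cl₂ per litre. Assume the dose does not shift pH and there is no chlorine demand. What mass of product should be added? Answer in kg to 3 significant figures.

Volume: 2340 m³ = 2,340,000 L.
[OCl⁻]/[HOCl] = 10^(pH − pKa) = 10^(8.05 − 7.56) = 3.09; fraction as HOCl = 1/(1 + 3.09) = 0.2445.
Free chlorine required for 2.75 ppm HOCl: 2.75 / 0.2445 = 11.25 ppm.
FC to add: 11.25 − 0.7 = 10.55 mg/L as Cl₂.
Cl₂ equivalent: 10.55 mg/L × 2,340,000 L = 24,680 g.
Product at 60.0% available Cl: 24,680 / 0.6 = 41,140 g.

41.1 kg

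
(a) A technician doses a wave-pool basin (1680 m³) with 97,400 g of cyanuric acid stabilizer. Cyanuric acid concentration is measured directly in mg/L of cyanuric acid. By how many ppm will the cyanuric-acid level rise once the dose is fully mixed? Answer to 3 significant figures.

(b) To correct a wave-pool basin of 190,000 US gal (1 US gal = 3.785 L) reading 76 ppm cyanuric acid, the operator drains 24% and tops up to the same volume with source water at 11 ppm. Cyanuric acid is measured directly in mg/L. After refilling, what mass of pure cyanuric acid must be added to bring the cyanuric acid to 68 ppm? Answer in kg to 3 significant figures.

(a) Volume: 1680 m³ = 1,680,000 L.
(a) Rise: 97,400 g / 1,680,000 L × 1000 = 57.98 mg/L.

(b) Volume: 190,000 US gal × 3.785 L/gal = 719,150 L.
(b) After draining 24% and refilling: 76 × 0.76 + 11 × 0.24 = 60.4 ppm.
(b) Deficit to target: 68 − 60.4 = 7.6 mg/L.
(b) Mass: 7.6 mg/L × 719,150 L = 5466 g cyanuric acid.

(a) 58.0 ppm; (b) 5.47 kg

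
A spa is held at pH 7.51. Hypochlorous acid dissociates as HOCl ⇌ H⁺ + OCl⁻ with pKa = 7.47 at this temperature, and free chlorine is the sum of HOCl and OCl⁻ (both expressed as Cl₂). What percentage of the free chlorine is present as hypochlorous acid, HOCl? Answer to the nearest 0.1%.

47.7%

[OCl⁻]/[HOCl] = 10^(pH − pKa) = 10^(7.51 − 7.47) = 10^0.04 = 1.096.
Fraction as HOCl = 1 / (1 + 1.096) = 0.477.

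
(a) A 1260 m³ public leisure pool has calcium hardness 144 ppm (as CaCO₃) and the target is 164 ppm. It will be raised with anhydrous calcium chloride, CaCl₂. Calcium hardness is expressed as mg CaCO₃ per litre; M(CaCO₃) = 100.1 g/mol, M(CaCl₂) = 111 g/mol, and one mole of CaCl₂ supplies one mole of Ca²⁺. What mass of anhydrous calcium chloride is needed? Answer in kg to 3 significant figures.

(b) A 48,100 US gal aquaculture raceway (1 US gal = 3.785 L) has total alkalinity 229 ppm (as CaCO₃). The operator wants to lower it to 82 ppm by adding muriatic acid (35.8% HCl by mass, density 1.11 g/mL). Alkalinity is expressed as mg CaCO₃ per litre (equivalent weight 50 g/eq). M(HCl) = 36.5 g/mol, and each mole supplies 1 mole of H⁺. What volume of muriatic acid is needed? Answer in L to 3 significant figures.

(a) Volume: 1260 m³ = 1,260,000 L.
(a) Hardness to add: (164 − 144) = 20 mg/L as CaCO₃ × 1,260,000 L = 25,200 g as CaCO₃.
(a) Moles of Ca²⁺ (1 mol Ca²⁺ ≡ 1 mol CaCO₃): 25,200 / 100.1 g/mol = 251.7 mol.
(a) Mass of CaCl₂: 251.7 × 111 = 27,940 g.

(b) Volume: 48,100 US gal × 3.785 L/gal = 182,058 L.
(b) Alkalinity to neutralize: (229 − 82) = 147 mg/L as CaCO₃ × 182,058 L = 26,760 g as CaCO₃.
(b) Equivalents of H⁺ required: 26,760 ÷ 50 g/eq = 535.3 eq = 535.3 mol HCl.
(b) Mass of HCl: 535.3 × 36.5 = 19,540 g.
(b) Mass of 35.8% solution: 19,540 / 0.358 = 54,570 g.
(b) Volume: 54,570 g ÷ 1.11 g/mL = 49,160 mL.

(a) 27.9 kg; (b) 49.2 L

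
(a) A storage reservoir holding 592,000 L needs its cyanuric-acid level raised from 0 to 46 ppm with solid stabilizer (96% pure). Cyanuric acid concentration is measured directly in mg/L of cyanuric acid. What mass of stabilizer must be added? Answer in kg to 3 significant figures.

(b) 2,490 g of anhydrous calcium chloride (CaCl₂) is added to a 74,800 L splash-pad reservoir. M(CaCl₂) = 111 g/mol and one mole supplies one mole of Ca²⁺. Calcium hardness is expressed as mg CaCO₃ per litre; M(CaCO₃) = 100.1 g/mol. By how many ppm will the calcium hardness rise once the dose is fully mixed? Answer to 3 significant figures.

(a) 28.4 kg; (b) 30.0 ppm

(a) CYA to add: (46 − 0) = 46 mg/L × 592,000 L = 27,230 g cyanuric acid.
(a) At 96% purity: 27,230 / 0.96 = 28,370 g product.

(b) Moles of Ca²⁺: 2,490 g ÷ 111 g/mol = 22.43 mol.
(b) As CaCO₃: 22.43 mol × 100.1 g/mol = 2245 g.
(b) Rise: 2245 g / 74,800 L × 1000 = 30.02 mg/L.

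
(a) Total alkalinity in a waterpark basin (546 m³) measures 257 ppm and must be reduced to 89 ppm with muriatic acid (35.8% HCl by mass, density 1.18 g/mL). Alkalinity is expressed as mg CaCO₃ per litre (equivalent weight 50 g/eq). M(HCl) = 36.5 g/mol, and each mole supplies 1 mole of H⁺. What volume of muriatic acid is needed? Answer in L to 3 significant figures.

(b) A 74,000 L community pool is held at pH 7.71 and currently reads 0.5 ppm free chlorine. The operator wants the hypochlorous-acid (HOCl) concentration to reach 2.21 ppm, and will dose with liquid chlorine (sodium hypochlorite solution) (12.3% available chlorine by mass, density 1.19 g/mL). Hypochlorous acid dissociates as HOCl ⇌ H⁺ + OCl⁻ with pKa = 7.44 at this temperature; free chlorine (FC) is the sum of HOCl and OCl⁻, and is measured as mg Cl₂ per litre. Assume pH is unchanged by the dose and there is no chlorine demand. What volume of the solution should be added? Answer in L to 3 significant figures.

(a) Volume: 546 m³ = 546,000 L.
(a) Alkalinity to neutralize: (257 − 89) = 168 mg/L as CaCO₃ × 546,000 L = 91,730 g as CaCO₃.
(a) Equivalents of H⁺ required: 91,730 ÷ 50 g/eq = 1835 eq = 1835 mol HCl.
(a) Mass of HCl: 1835 × 36.5 = 66,960 g.
(a) Mass of 35.8% solution: 66,960 / 0.358 = 187,000 g.
(a) Volume: 187,000 g ÷ 1.18 g/mL = 158,500 mL.

(b) [OCl⁻]/[HOCl] = 10^(pH − pKa) = 10^(7.71 − 7.44) = 1.862; fraction as HOCl = 1/(1 + 1.862) = 0.3494.
(b) Free chlorine required for 2.21 ppm HOCl: 2.21 / 0.3494 = 6.325 ppm.
(b) FC to add: 6.325 − 0.5 = 5.825 mg/L as Cl₂.
(b) Cl₂ equivalent: 5.825 mg/L × 74,000 L = 431.1 g.
(b) Product at 12.3% available Cl: 431.1 / 0.123 = 3505 g.
(b) Volume: 3505 g ÷ 1.19 g/mL = 2945 mL.

(a) 159 L; (b) 2.95 L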